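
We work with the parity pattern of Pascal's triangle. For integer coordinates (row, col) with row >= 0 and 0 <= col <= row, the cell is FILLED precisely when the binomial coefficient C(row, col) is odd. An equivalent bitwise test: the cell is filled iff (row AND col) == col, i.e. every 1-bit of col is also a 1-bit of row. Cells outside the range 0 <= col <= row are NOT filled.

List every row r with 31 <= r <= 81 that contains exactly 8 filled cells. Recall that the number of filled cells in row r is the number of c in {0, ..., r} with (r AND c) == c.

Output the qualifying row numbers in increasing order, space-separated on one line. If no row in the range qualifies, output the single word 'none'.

Answer: 35 37 38 41 42 44 49 50 52 56 67 69 70 73 74 76 81

Derivation:
Row r has 2^popcount(r) filled cells, so we need popcount(r) = log2(8) = 3.
Scan r = 31..81 and keep those with exactly 3 one-bits:
r=31=11111 popcount=5 -> skip
r=32=100000 popcount=1 -> skip
r=33=100001 popcount=2 -> skip
r=34=100010 popcount=2 -> skip
r=35=100011 popcount=3 -> KEEP
r=36=100100 popcount=2 -> skip
r=37=100101 popcount=3 -> KEEP
r=38=100110 popcount=3 -> KEEP
r=39=100111 popcount=4 -> skip
r=40=101000 popcount=2 -> skip
r=41=101001 popcount=3 -> KEEP
r=42=101010 popcount=3 -> KEEP
r=43=101011 popcount=4 -> skip
r=44=101100 popcount=3 -> KEEP
r=45=101101 popcount=4 -> skip
r=46=101110 popcount=4 -> skip
r=47=101111 popcount=5 -> skip
r=48=110000 popcount=2 -> skip
r=49=110001 popcount=3 -> KEEP
r=50=110010 popcount=3 -> KEEP
r=51=110011 popcount=4 -> skip
r=52=110100 popcount=3 -> KEEP
r=53=110101 popcount=4 -> skip
r=54=110110 popcount=4 -> skip
r=55=110111 popcount=5 -> skip
r=56=111000 popcount=3 -> KEEP
r=57=111001 popcount=4 -> skip
r=58=111010 popcount=4 -> skip
r=59=111011 popcount=5 -> skip
r=60=111100 popcount=4 -> skip
r=61=111101 popcount=5 -> skip
r=62=111110 popcount=5 -> skip
r=63=111111 popcount=6 -> skip
r=64=1000000 popcount=1 -> skip
r=65=1000001 popcount=2 -> skip
r=66=1000010 popcount=2 -> skip
r=67=1000011 popcount=3 -> KEEP
r=68=1000100 popcount=2 -> skip
r=69=1000101 popcount=3 -> KEEP
r=70=1000110 popcount=3 -> KEEP
r=71=1000111 popcount=4 -> skip
r=72=1001000 popcount=2 -> skip
r=73=1001001 popcount=3 -> KEEP
r=74=1001010 popcount=3 -> KEEP
r=75=1001011 popcount=4 -> skip
r=76=1001100 popcount=3 -> KEEP
r=77=1001101 popcount=4 -> skip
r=78=1001110 popcount=4 -> skip
r=79=1001111 popcount=5 -> skip
r=80=1010000 popcount=2 -> skip
r=81=1010001 popcount=3 -> KEEP
Kept rows: 35 37 38 41 42 44 49 50 52 56 67 69 70 73 74 76 81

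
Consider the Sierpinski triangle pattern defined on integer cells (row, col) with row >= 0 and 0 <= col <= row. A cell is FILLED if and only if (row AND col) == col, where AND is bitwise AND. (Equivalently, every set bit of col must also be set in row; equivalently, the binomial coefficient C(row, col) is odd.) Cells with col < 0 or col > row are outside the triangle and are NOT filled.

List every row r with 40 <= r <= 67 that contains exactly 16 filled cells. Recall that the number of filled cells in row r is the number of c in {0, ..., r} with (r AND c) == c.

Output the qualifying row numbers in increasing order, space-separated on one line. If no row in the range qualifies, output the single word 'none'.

Answer: 43 45 46 51 53 54 57 58 60

Derivation:
Row r has 2^popcount(r) filled cells, so we need popcount(r) = log2(16) = 4.
Scan r = 40..67 and keep those with exactly 4 one-bits:
r=40=101000 popcount=2 -> skip
r=41=101001 popcount=3 -> skip
r=42=101010 popcount=3 -> skip
r=43=101011 popcount=4 -> KEEP
r=44=101100 popcount=3 -> skip
r=45=101101 popcount=4 -> KEEP
r=46=101110 popcount=4 -> KEEP
r=47=101111 popcount=5 -> skip
r=48=110000 popcount=2 -> skip
r=49=110001 popcount=3 -> skip
r=50=110010 popcount=3 -> skip
r=51=110011 popcount=4 -> KEEP
r=52=110100 popcount=3 -> skip
r=53=110101 popcount=4 -> KEEP
r=54=110110 popcount=4 -> KEEP
r=55=110111 popcount=5 -> skip
r=56=111000 popcount=3 -> skip
r=57=111001 popcount=4 -> KEEP
r=58=111010 popcount=4 -> KEEP
r=59=111011 popcount=5 -> skip
r=60=111100 popcount=4 -> KEEP
r=61=111101 popcount=5 -> skip
r=62=111110 popcount=5 -> skip
r=63=111111 popcount=6 -> skip
r=64=1000000 popcount=1 -> skip
r=65=1000001 popcount=2 -> skip
r=66=1000010 popcount=2 -> skip
r=67=1000011 popcount=3 -> skip
Kept rows: 43 45 46 51 53 54 57 58 60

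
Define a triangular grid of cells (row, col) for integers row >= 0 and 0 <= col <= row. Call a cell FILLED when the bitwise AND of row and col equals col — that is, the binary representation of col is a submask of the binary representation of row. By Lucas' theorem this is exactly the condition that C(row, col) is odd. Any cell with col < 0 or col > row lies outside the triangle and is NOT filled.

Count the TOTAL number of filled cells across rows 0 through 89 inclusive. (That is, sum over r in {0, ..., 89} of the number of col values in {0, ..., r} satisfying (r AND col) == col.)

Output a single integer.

Answer: 1023

Derivation:
r0=0 pc0: +1 =1
r1=1 pc1: +2 =3
r2=10 pc1: +2 =5
r3=11 pc2: +4 =9
r4=100 pc1: +2 =11
r5=101 pc2: +4 =15
r6=110 pc2: +4 =19
r7=111 pc3: +8 =27
r8=1000 pc1: +2 =29
r9=1001 pc2: +4 =33
r10=1010 pc2: +4 =37
r11=1011 pc3: +8 =45
r12=1100 pc2: +4 =49
r13=1101 pc3: +8 =57
r14=1110 pc3: +8 =65
r15=1111 pc4: +16 =81
r16=10000 pc1: +2 =83
r17=10001 pc2: +4 =87
r18=10010 pc2: +4 =91
r19=10011 pc3: +8 =99
r20=10100 pc2: +4 =103
r21=10101 pc3: +8 =111
r22=10110 pc3: +8 =119
r23=10111 pc4: +16 =135
r24=11000 pc2: +4 =139
r25=11001 pc3: +8 =147
r26=11010 pc3: +8 =155
r27=11011 pc4: +16 =171
r28=11100 pc3: +8 =179
r29=11101 pc4: +16 =195
r30=11110 pc4: +16 =211
r31=11111 pc5: +32 =243
r32=100000 pc1: +2 =245
r33=100001 pc2: +4 =249
r34=100010 pc2: +4 =253
r35=100011 pc3: +8 =261
r36=100100 pc2: +4 =265
r37=100101 pc3: +8 =273
r38=100110 pc3: +8 =281
r39=100111 pc4: +16 =297
r40=101000 pc2: +4 =301
r41=101001 pc3: +8 =309
r42=101010 pc3: +8 =317
r43=101011 pc4: +16 =333
r44=101100 pc3: +8 =341
r45=101101 pc4: +16 =357
r46=101110 pc4: +16 =373
r47=101111 pc5: +32 =405
r48=110000 pc2: +4 =409
r49=110001 pc3: +8 =417
r50=110010 pc3: +8 =425
r51=110011 pc4: +16 =441
r52=110100 pc3: +8 =449
r53=110101 pc4: +16 =465
r54=110110 pc4: +16 =481
r55=110111 pc5: +32 =513
r56=111000 pc3: +8 =521
r57=111001 pc4: +16 =537
r58=111010 pc4: +16 =553
r59=111011 pc5: +32 =585
r60=111100 pc4: +16 =601
r61=111101 pc5: +32 =633
r62=111110 pc5: +32 =665
r63=111111 pc6: +64 =729
r64=1000000 pc1: +2 =731
r65=1000001 pc2: +4 =735
r66=1000010 pc2: +4 =739
r67=1000011 pc3: +8 =747
r68=1000100 pc2: +4 =751
r69=1000101 pc3: +8 =759
r70=1000110 pc3: +8 =767
r71=1000111 pc4: +16 =783
r72=1001000 pc2: +4 =787
r73=1001001 pc3: +8 =795
r74=1001010 pc3: +8 =803
r75=1001011 pc4: +16 =819
r76=1001100 pc3: +8 =827
r77=1001101 pc4: +16 =843
r78=1001110 pc4: +16 =859
r79=1001111 pc5: +32 =891
r80=1010000 pc2: +4 =895
r81=1010001 pc3: +8 =903
r82=1010010 pc3: +8 =911
r83=1010011 pc4: +16 =927
r84=1010100 pc3: +8 =935
r85=1010101 pc4: +16 =951
r86=1010110 pc4: +16 =967
r87=1010111 pc5: +32 =999
r88=1011000 pc3: +8 =1007
r89=1011001 pc4: +16 =1023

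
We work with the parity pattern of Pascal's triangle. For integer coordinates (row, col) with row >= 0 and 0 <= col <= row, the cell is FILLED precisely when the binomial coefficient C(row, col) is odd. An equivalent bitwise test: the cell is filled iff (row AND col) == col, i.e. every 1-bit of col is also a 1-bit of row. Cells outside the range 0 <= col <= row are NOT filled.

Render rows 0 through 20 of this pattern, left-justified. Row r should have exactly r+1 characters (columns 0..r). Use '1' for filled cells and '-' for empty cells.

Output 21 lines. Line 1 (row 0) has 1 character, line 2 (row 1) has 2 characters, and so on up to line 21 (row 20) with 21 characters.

r0=0: 1
r1=1: 11
r2=10: 1-1
r3=11: 1111
r4=100: 1---1
r5=101: 11--11
r6=110: 1-1-1-1
r7=111: 11111111
r8=1000: 1-------1
r9=1001: 11------11
r10=1010: 1-1-----1-1
r11=1011: 1111----1111
r12=1100: 1---1---1---1
r13=1101: 11--11--11--11
r14=1110: 1-1-1-1-1-1-1-1
r15=1111: 1111111111111111
r16=10000: 1---------------1
r17=10001: 11--------------11
r18=10010: 1-1-------------1-1
r19=10011: 1111------------1111
r20=10100: 1---1-----------1---1

Answer: 1
11
1-1
1111
1---1
11--11
1-1-1-1
11111111
1-------1
11------11
1-1-----1-1
1111----1111
1---1---1---1
11--11--11--11
1-1-1-1-1-1-1-1
1111111111111111
1---------------1
11--------------11
1-1-------------1-1
1111------------1111
1---1-----------1---1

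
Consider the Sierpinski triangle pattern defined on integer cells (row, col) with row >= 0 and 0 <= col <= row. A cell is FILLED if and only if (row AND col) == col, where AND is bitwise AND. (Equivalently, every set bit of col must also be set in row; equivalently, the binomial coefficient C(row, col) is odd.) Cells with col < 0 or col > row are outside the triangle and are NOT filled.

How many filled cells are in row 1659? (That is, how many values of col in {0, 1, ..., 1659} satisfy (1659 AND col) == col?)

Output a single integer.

Answer: 256

Derivation:
1659 in binary = 11001111011
popcount(1659) = number of 1-bits in 11001111011 = 8
A col c satisfies (1659 AND c) == c iff every set bit of c is also set in 1659; each of the 8 set bits of 1659 can independently be on or off in c.
count = 2^8 = 256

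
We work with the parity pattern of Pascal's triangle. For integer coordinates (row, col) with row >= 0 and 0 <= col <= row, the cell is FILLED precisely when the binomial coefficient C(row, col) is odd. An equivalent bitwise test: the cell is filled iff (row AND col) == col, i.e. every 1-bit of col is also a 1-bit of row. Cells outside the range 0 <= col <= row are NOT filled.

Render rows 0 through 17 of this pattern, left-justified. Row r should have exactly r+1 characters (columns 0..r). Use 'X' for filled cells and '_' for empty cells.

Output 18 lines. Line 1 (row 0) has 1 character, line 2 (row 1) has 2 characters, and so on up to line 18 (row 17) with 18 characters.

r0=0: X
r1=1: XX
r2=10: X_X
r3=11: XXXX
r4=100: X___X
r5=101: XX__XX
r6=110: X_X_X_X
r7=111: XXXXXXXX
r8=1000: X_______X
r9=1001: XX______XX
r10=1010: X_X_____X_X
r11=1011: XXXX____XXXX
r12=1100: X___X___X___X
r13=1101: XX__XX__XX__XX
r14=1110: X_X_X_X_X_X_X_X
r15=1111: XXXXXXXXXXXXXXXX
r16=10000: X_______________X
r17=10001: XX______________XX

Answer: X
XX
X_X
XXXX
X___X
XX__XX
X_X_X_X
XXXXXXXX
X_______X
XX______XX
X_X_____X_X
XXXX____XXXX
X___X___X___X
XX__XX__XX__XX
X_X_X_X_X_X_X_X
XXXXXXXXXXXXXXXX
X_______________X
XX______________XX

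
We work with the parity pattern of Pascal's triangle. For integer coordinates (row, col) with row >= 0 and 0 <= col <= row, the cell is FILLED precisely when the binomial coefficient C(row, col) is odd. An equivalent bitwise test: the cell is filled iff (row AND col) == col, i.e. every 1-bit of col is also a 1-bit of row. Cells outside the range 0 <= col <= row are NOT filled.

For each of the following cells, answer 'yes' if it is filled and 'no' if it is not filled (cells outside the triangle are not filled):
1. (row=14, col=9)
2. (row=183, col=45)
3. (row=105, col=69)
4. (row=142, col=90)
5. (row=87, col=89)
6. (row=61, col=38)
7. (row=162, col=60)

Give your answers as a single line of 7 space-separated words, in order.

Answer: no no no no no no no

Derivation:
(14,9): row=0b1110, col=0b1001, row AND col = 0b1000 = 8; 8 != 9 -> empty
(183,45): row=0b10110111, col=0b101101, row AND col = 0b100101 = 37; 37 != 45 -> empty
(105,69): row=0b1101001, col=0b1000101, row AND col = 0b1000001 = 65; 65 != 69 -> empty
(142,90): row=0b10001110, col=0b1011010, row AND col = 0b1010 = 10; 10 != 90 -> empty
(87,89): col outside [0, 87] -> not filled
(61,38): row=0b111101, col=0b100110, row AND col = 0b100100 = 36; 36 != 38 -> empty
(162,60): row=0b10100010, col=0b111100, row AND col = 0b100000 = 32; 32 != 60 -> empty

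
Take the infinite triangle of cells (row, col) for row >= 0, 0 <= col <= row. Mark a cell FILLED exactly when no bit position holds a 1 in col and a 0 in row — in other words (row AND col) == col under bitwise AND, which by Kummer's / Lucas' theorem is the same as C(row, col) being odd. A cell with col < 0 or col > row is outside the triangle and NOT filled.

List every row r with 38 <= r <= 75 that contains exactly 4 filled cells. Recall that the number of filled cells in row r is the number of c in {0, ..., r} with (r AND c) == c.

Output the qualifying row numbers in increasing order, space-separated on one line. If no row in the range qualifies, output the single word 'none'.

Row r has 2^popcount(r) filled cells, so we need popcount(r) = log2(4) = 2.
Scan r = 38..75 and keep those with exactly 2 one-bits:
r=38=100110 popcount=3 -> skip
r=39=100111 popcount=4 -> skip
r=40=101000 popcount=2 -> KEEP
r=41=101001 popcount=3 -> skip
r=42=101010 popcount=3 -> skip
r=43=101011 popcount=4 -> skip
r=44=101100 popcount=3 -> skip
r=45=101101 popcount=4 -> skip
r=46=101110 popcount=4 -> skip
r=47=101111 popcount=5 -> skip
r=48=110000 popcount=2 -> KEEP
r=49=110001 popcount=3 -> skip
r=50=110010 popcount=3 -> skip
r=51=110011 popcount=4 -> skip
r=52=110100 popcount=3 -> skip
r=53=110101 popcount=4 -> skip
r=54=110110 popcount=4 -> skip
r=55=110111 popcount=5 -> skip
r=56=111000 popcount=3 -> skip
r=57=111001 popcount=4 -> skip
r=58=111010 popcount=4 -> skip
r=59=111011 popcount=5 -> skip
r=60=111100 popcount=4 -> skip
r=61=111101 popcount=5 -> skip
r=62=111110 popcount=5 -> skip
r=63=111111 popcount=6 -> skip
r=64=1000000 popcount=1 -> skip
r=65=1000001 popcount=2 -> KEEP
r=66=1000010 popcount=2 -> KEEP
r=67=1000011 popcount=3 -> skip
r=68=1000100 popcount=2 -> KEEP
r=69=1000101 popcount=3 -> skip
r=70=1000110 popcount=3 -> skip
r=71=1000111 popcount=4 -> skip
r=72=1001000 popcount=2 -> KEEP
r=73=1001001 popcount=3 -> skip
r=74=1001010 popcount=3 -> skip
r=75=1001011 popcount=4 -> skip
Kept rows: 40 48 65 66 68 72

Answer: 40 48 65 66 68 72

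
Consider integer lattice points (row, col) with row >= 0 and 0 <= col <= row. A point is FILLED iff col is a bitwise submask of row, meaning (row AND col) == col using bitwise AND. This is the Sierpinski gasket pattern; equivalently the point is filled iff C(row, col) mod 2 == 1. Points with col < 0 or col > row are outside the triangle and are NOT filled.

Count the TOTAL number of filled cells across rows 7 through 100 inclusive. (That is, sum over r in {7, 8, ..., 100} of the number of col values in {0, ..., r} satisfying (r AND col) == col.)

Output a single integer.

r7=111 pc3: +8 =8
r8=1000 pc1: +2 =10
r9=1001 pc2: +4 =14
r10=1010 pc2: +4 =18
r11=1011 pc3: +8 =26
r12=1100 pc2: +4 =30
r13=1101 pc3: +8 =38
r14=1110 pc3: +8 =46
r15=1111 pc4: +16 =62
r16=10000 pc1: +2 =64
r17=10001 pc2: +4 =68
r18=10010 pc2: +4 =72
r19=10011 pc3: +8 =80
r20=10100 pc2: +4 =84
r21=10101 pc3: +8 =92
r22=10110 pc3: +8 =100
r23=10111 pc4: +16 =116
r24=11000 pc2: +4 =120
r25=11001 pc3: +8 =128
r26=11010 pc3: +8 =136
r27=11011 pc4: +16 =152
r28=11100 pc3: +8 =160
r29=11101 pc4: +16 =176
r30=11110 pc4: +16 =192
r31=11111 pc5: +32 =224
r32=100000 pc1: +2 =226
r33=100001 pc2: +4 =230
r34=100010 pc2: +4 =234
r35=100011 pc3: +8 =242
r36=100100 pc2: +4 =246
r37=100101 pc3: +8 =254
r38=100110 pc3: +8 =262
r39=100111 pc4: +16 =278
r40=101000 pc2: +4 =282
r41=101001 pc3: +8 =290
r42=101010 pc3: +8 =298
r43=101011 pc4: +16 =314
r44=101100 pc3: +8 =322
r45=101101 pc4: +16 =338
r46=101110 pc4: +16 =354
r47=101111 pc5: +32 =386
r48=110000 pc2: +4 =390
r49=110001 pc3: +8 =398
r50=110010 pc3: +8 =406
r51=110011 pc4: +16 =422
r52=110100 pc3: +8 =430
r53=110101 pc4: +16 =446
r54=110110 pc4: +16 =462
r55=110111 pc5: +32 =494
r56=111000 pc3: +8 =502
r57=111001 pc4: +16 =518
r58=111010 pc4: +16 =534
r59=111011 pc5: +32 =566
r60=111100 pc4: +16 =582
r61=111101 pc5: +32 =614
r62=111110 pc5: +32 =646
r63=111111 pc6: +64 =710
r64=1000000 pc1: +2 =712
r65=1000001 pc2: +4 =716
r66=1000010 pc2: +4 =720
r67=1000011 pc3: +8 =728
r68=1000100 pc2: +4 =732
r69=1000101 pc3: +8 =740
r70=1000110 pc3: +8 =748
r71=1000111 pc4: +16 =764
r72=1001000 pc2: +4 =768
r73=1001001 pc3: +8 =776
r74=1001010 pc3: +8 =784
r75=1001011 pc4: +16 =800
r76=1001100 pc3: +8 =808
r77=1001101 pc4: +16 =824
r78=1001110 pc4: +16 =840
r79=1001111 pc5: +32 =872
r80=1010000 pc2: +4 =876
r81=1010001 pc3: +8 =884
r82=1010010 pc3: +8 =892
r83=1010011 pc4: +16 =908
r84=1010100 pc3: +8 =916
r85=1010101 pc4: +16 =932
r86=1010110 pc4: +16 =948
r87=1010111 pc5: +32 =980
r88=1011000 pc3: +8 =988
r89=1011001 pc4: +16 =1004
r90=1011010 pc4: +16 =1020
r91=1011011 pc5: +32 =1052
r92=1011100 pc4: +16 =1068
r93=1011101 pc5: +32 =1100
r94=1011110 pc5: +32 =1132
r95=1011111 pc6: +64 =1196
r96=1100000 pc2: +4 =1200
r97=1100001 pc3: +8 =1208
r98=1100010 pc3: +8 =1216
r99=1100011 pc4: +16 =1232
r100=1100100 pc3: +8 =1240

Answer: 1240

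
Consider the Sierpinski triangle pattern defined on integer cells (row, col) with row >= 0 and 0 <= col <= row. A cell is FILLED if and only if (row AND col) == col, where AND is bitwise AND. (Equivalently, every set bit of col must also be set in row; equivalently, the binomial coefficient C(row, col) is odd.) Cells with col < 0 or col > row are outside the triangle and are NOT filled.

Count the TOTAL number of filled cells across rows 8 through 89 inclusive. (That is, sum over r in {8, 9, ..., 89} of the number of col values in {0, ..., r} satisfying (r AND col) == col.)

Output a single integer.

r8=1000 pc1: +2 =2
r9=1001 pc2: +4 =6
r10=1010 pc2: +4 =10
r11=1011 pc3: +8 =18
r12=1100 pc2: +4 =22
r13=1101 pc3: +8 =30
r14=1110 pc3: +8 =38
r15=1111 pc4: +16 =54
r16=10000 pc1: +2 =56
r17=10001 pc2: +4 =60
r18=10010 pc2: +4 =64
r19=10011 pc3: +8 =72
r20=10100 pc2: +4 =76
r21=10101 pc3: +8 =84
r22=10110 pc3: +8 =92
r23=10111 pc4: +16 =108
r24=11000 pc2: +4 =112
r25=11001 pc3: +8 =120
r26=11010 pc3: +8 =128
r27=11011 pc4: +16 =144
r28=11100 pc3: +8 =152
r29=11101 pc4: +16 =168
r30=11110 pc4: +16 =184
r31=11111 pc5: +32 =216
r32=100000 pc1: +2 =218
r33=100001 pc2: +4 =222
r34=100010 pc2: +4 =226
r35=100011 pc3: +8 =234
r36=100100 pc2: +4 =238
r37=100101 pc3: +8 =246
r38=100110 pc3: +8 =254
r39=100111 pc4: +16 =270
r40=101000 pc2: +4 =274
r41=101001 pc3: +8 =282
r42=101010 pc3: +8 =290
r43=101011 pc4: +16 =306
r44=101100 pc3: +8 =314
r45=101101 pc4: +16 =330
r46=101110 pc4: +16 =346
r47=101111 pc5: +32 =378
r48=110000 pc2: +4 =382
r49=110001 pc3: +8 =390
r50=110010 pc3: +8 =398
r51=110011 pc4: +16 =414
r52=110100 pc3: +8 =422
r53=110101 pc4: +16 =438
r54=110110 pc4: +16 =454
r55=110111 pc5: +32 =486
r56=111000 pc3: +8 =494
r57=111001 pc4: +16 =510
r58=111010 pc4: +16 =526
r59=111011 pc5: +32 =558
r60=111100 pc4: +16 =574
r61=111101 pc5: +32 =606
r62=111110 pc5: +32 =638
r63=111111 pc6: +64 =702
r64=1000000 pc1: +2 =704
r65=1000001 pc2: +4 =708
r66=1000010 pc2: +4 =712
r67=1000011 pc3: +8 =720
r68=1000100 pc2: +4 =724
r69=1000101 pc3: +8 =732
r70=1000110 pc3: +8 =740
r71=1000111 pc4: +16 =756
r72=1001000 pc2: +4 =760
r73=1001001 pc3: +8 =768
r74=1001010 pc3: +8 =776
r75=1001011 pc4: +16 =792
r76=1001100 pc3: +8 =800
r77=1001101 pc4: +16 =816
r78=1001110 pc4: +16 =832
r79=1001111 pc5: +32 =864
r80=1010000 pc2: +4 =868
r81=1010001 pc3: +8 =876
r82=1010010 pc3: +8 =884
r83=1010011 pc4: +16 =900
r84=1010100 pc3: +8 =908
r85=1010101 pc4: +16 =924
r86=1010110 pc4: +16 =940
r87=1010111 pc5: +32 =972
r88=1011000 pc3: +8 =980
r89=1011001 pc4: +16 =996

Answer: 996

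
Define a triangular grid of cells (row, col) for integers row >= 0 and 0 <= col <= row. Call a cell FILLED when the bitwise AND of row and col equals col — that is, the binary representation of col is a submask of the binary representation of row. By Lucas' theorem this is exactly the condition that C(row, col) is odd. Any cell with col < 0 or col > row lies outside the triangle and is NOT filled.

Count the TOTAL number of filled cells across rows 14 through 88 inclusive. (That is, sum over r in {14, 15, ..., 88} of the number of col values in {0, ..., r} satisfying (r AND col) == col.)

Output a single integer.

Answer: 950

Derivation:
r14=1110 pc3: +8 =8
r15=1111 pc4: +16 =24
r16=10000 pc1: +2 =26
r17=10001 pc2: +4 =30
r18=10010 pc2: +4 =34
r19=10011 pc3: +8 =42
r20=10100 pc2: +4 =46
r21=10101 pc3: +8 =54
r22=10110 pc3: +8 =62
r23=10111 pc4: +16 =78
r24=11000 pc2: +4 =82
r25=11001 pc3: +8 =90
r26=11010 pc3: +8 =98
r27=11011 pc4: +16 =114
r28=11100 pc3: +8 =122
r29=11101 pc4: +16 =138
r30=11110 pc4: +16 =154
r31=11111 pc5: +32 =186
r32=100000 pc1: +2 =188
r33=100001 pc2: +4 =192
r34=100010 pc2: +4 =196
r35=100011 pc3: +8 =204
r36=100100 pc2: +4 =208
r37=100101 pc3: +8 =216
r38=100110 pc3: +8 =224
r39=100111 pc4: +16 =240
r40=101000 pc2: +4 =244
r41=101001 pc3: +8 =252
r42=101010 pc3: +8 =260
r43=101011 pc4: +16 =276
r44=101100 pc3: +8 =284
r45=101101 pc4: +16 =300
r46=101110 pc4: +16 =316
r47=101111 pc5: +32 =348
r48=110000 pc2: +4 =352
r49=110001 pc3: +8 =360
r50=110010 pc3: +8 =368
r51=110011 pc4: +16 =384
r52=110100 pc3: +8 =392
r53=110101 pc4: +16 =408
r54=110110 pc4: +16 =424
r55=110111 pc5: +32 =456
r56=111000 pc3: +8 =464
r57=111001 pc4: +16 =480
r58=111010 pc4: +16 =496
r59=111011 pc5: +32 =528
r60=111100 pc4: +16 =544
r61=111101 pc5: +32 =576
r62=111110 pc5: +32 =608
r63=111111 pc6: +64 =672
r64=1000000 pc1: +2 =674
r65=1000001 pc2: +4 =678
r66=1000010 pc2: +4 =682
r67=1000011 pc3: +8 =690
r68=1000100 pc2: +4 =694
r69=1000101 pc3: +8 =702
r70=1000110 pc3: +8 =710
r71=1000111 pc4: +16 =726
r72=1001000 pc2: +4 =730
r73=1001001 pc3: +8 =738
r74=1001010 pc3: +8 =746
r75=1001011 pc4: +16 =762
r76=1001100 pc3: +8 =770
r77=1001101 pc4: +16 =786
r78=1001110 pc4: +16 =802
r79=1001111 pc5: +32 =834
r80=1010000 pc2: +4 =838
r81=1010001 pc3: +8 =846
r82=1010010 pc3: +8 =854
r83=1010011 pc4: +16 =870
r84=1010100 pc3: +8 =878
r85=1010101 pc4: +16 =894
r86=1010110 pc4: +16 =910
r87=1010111 pc5: +32 =942
r88=1011000 pc3: +8 =950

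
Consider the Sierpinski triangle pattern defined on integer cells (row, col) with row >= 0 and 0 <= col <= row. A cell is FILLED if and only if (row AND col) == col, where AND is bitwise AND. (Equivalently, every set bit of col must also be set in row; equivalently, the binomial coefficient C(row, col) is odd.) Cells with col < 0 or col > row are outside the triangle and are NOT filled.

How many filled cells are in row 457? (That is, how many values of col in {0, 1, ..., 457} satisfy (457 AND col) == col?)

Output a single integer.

Answer: 32

Derivation:
457 in binary = 111001001
popcount(457) = number of 1-bits in 111001001 = 5
A col c satisfies (457 AND c) == c iff every set bit of c is also set in 457; each of the 5 set bits of 457 can independently be on or off in c.
count = 2^5 = 32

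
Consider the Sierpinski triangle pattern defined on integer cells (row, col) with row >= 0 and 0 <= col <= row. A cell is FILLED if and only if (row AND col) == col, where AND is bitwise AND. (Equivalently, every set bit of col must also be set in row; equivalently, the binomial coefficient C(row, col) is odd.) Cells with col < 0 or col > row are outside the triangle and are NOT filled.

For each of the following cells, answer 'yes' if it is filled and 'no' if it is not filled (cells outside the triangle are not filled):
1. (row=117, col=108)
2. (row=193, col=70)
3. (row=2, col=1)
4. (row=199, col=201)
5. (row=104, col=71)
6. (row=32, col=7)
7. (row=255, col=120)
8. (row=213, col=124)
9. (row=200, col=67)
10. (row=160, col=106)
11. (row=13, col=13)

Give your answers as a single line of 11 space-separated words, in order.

(117,108): row=0b1110101, col=0b1101100, row AND col = 0b1100100 = 100; 100 != 108 -> empty
(193,70): row=0b11000001, col=0b1000110, row AND col = 0b1000000 = 64; 64 != 70 -> empty
(2,1): row=0b10, col=0b1, row AND col = 0b0 = 0; 0 != 1 -> empty
(199,201): col outside [0, 199] -> not filled
(104,71): row=0b1101000, col=0b1000111, row AND col = 0b1000000 = 64; 64 != 71 -> empty
(32,7): row=0b100000, col=0b111, row AND col = 0b0 = 0; 0 != 7 -> empty
(255,120): row=0b11111111, col=0b1111000, row AND col = 0b1111000 = 120; 120 == 120 -> filled
(213,124): row=0b11010101, col=0b1111100, row AND col = 0b1010100 = 84; 84 != 124 -> empty
(200,67): row=0b11001000, col=0b1000011, row AND col = 0b1000000 = 64; 64 != 67 -> empty
(160,106): row=0b10100000, col=0b1101010, row AND col = 0b100000 = 32; 32 != 106 -> empty
(13,13): row=0b1101, col=0b1101, row AND col = 0b1101 = 13; 13 == 13 -> filled

Answer: no no no no no no yes no no no yes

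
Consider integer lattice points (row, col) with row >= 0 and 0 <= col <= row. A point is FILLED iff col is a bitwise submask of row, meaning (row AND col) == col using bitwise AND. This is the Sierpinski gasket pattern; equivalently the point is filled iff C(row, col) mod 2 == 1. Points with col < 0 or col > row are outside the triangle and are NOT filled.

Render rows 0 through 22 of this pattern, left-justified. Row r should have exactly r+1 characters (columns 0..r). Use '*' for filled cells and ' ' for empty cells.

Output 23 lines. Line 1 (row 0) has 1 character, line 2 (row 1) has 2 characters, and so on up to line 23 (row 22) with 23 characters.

Answer: *
**
* *
****
*   *
**  **
* * * *
********
*       *
**      **
* *     * *
****    ****
*   *   *   *
**  **  **  **
* * * * * * * *
****************
*               *
**              **
* *             * *
****            ****
*   *           *   *
**  **          **  **
* * * *         * * * *

Derivation:
r0=0: *
r1=1: **
r2=10: * *
r3=11: ****
r4=100: *   *
r5=101: **  **
r6=110: * * * *
r7=111: ********
r8=1000: *       *
r9=1001: **      **
r10=1010: * *     * *
r11=1011: ****    ****
r12=1100: *   *   *   *
r13=1101: **  **  **  **
r14=1110: * * * * * * * *
r15=1111: ****************
r16=10000: *               *
r17=10001: **              **
r18=10010: * *             * *
r19=10011: ****            ****
r20=10100: *   *           *   *
r21=10101: **  **          **  **
r22=10110: * * * *         * * * *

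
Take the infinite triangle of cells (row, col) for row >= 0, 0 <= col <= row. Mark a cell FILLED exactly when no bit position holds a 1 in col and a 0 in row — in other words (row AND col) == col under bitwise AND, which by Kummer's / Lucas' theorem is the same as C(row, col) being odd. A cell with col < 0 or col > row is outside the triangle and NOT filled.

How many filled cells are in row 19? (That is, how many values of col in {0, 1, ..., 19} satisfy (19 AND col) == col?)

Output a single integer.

Answer: 8

Derivation:
19 in binary = 10011
popcount(19) = number of 1-bits in 10011 = 3
A col c satisfies (19 AND c) == c iff every set bit of c is also set in 19; each of the 3 set bits of 19 can independently be on or off in c.
count = 2^3 = 8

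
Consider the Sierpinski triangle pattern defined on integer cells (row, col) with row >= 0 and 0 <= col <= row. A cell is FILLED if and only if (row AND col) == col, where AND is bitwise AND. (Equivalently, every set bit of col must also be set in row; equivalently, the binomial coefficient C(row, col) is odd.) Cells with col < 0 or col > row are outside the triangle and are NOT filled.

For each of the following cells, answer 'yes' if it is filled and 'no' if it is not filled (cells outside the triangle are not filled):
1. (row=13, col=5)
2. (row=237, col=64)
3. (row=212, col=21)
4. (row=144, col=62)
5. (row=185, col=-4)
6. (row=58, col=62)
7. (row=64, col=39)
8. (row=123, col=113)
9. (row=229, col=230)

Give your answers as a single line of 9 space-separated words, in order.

(13,5): row=0b1101, col=0b101, row AND col = 0b101 = 5; 5 == 5 -> filled
(237,64): row=0b11101101, col=0b1000000, row AND col = 0b1000000 = 64; 64 == 64 -> filled
(212,21): row=0b11010100, col=0b10101, row AND col = 0b10100 = 20; 20 != 21 -> empty
(144,62): row=0b10010000, col=0b111110, row AND col = 0b10000 = 16; 16 != 62 -> empty
(185,-4): col outside [0, 185] -> not filled
(58,62): col outside [0, 58] -> not filled
(64,39): row=0b1000000, col=0b100111, row AND col = 0b0 = 0; 0 != 39 -> empty
(123,113): row=0b1111011, col=0b1110001, row AND col = 0b1110001 = 113; 113 == 113 -> filled
(229,230): col outside [0, 229] -> not filled

Answer: yes yes no no no no no yes no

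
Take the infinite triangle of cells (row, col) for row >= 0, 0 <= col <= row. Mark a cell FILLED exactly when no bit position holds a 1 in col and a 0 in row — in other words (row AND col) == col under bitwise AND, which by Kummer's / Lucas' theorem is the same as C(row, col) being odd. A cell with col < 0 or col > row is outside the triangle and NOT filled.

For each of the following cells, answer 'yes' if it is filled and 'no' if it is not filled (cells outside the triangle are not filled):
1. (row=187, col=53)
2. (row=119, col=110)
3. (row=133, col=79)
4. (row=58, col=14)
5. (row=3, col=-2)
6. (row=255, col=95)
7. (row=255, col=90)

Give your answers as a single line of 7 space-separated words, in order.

Answer: no no no no no yes yes

Derivation:
(187,53): row=0b10111011, col=0b110101, row AND col = 0b110001 = 49; 49 != 53 -> empty
(119,110): row=0b1110111, col=0b1101110, row AND col = 0b1100110 = 102; 102 != 110 -> empty
(133,79): row=0b10000101, col=0b1001111, row AND col = 0b101 = 5; 5 != 79 -> empty
(58,14): row=0b111010, col=0b1110, row AND col = 0b1010 = 10; 10 != 14 -> empty
(3,-2): col outside [0, 3] -> not filled
(255,95): row=0b11111111, col=0b1011111, row AND col = 0b1011111 = 95; 95 == 95 -> filled
(255,90): row=0b11111111, col=0b1011010, row AND col = 0b1011010 = 90; 90 == 90 -> filled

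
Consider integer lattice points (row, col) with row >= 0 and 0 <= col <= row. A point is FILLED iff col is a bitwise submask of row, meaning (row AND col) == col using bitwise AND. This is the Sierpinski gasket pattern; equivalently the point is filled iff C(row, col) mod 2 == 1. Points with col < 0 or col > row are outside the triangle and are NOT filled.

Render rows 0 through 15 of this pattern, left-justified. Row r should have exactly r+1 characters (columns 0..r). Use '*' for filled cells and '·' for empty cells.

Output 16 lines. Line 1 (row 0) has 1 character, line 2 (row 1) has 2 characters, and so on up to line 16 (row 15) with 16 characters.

r0=0: *
r1=1: **
r2=10: *·*
r3=11: ****
r4=100: *···*
r5=101: **··**
r6=110: *·*·*·*
r7=111: ********
r8=1000: *·······*
r9=1001: **······**
r10=1010: *·*·····*·*
r11=1011: ****····****
r12=1100: *···*···*···*
r13=1101: **··**··**··**
r14=1110: *·*·*·*·*·*·*·*
r15=1111: ****************

Answer: *
**
*·*
****
*···*
**··**
*·*·*·*
********
*·······*
**······**
*·*·····*·*
****····****
*···*···*···*
**··**··**··**
*·*·*·*·*·*·*·*
****************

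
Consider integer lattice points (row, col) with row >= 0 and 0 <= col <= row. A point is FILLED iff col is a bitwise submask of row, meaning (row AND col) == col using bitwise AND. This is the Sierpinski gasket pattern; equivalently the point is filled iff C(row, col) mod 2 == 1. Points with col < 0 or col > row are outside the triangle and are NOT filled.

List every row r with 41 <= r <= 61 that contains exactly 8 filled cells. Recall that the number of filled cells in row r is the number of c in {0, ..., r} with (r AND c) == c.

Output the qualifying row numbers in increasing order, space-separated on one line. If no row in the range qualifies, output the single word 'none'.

Answer: 41 42 44 49 50 52 56

Derivation:
Row r has 2^popcount(r) filled cells, so we need popcount(r) = log2(8) = 3.
Scan r = 41..61 and keep those with exactly 3 one-bits:
r=41=101001 popcount=3 -> KEEP
r=42=101010 popcount=3 -> KEEP
r=43=101011 popcount=4 -> skip
r=44=101100 popcount=3 -> KEEP
r=45=101101 popcount=4 -> skip
r=46=101110 popcount=4 -> skip
r=47=101111 popcount=5 -> skip
r=48=110000 popcount=2 -> skip
r=49=110001 popcount=3 -> KEEP
r=50=110010 popcount=3 -> KEEP
r=51=110011 popcount=4 -> skip
r=52=110100 popcount=3 -> KEEP
r=53=110101 popcount=4 -> skip
r=54=110110 popcount=4 -> skip
r=55=110111 popcount=5 -> skip
r=56=111000 popcount=3 -> KEEP
r=57=111001 popcount=4 -> skip
r=58=111010 popcount=4 -> skip
r=59=111011 popcount=5 -> skip
r=60=111100 popcount=4 -> skip
r=61=111101 popcount=5 -> skip
Kept rows: 41 42 44 49 50 52 56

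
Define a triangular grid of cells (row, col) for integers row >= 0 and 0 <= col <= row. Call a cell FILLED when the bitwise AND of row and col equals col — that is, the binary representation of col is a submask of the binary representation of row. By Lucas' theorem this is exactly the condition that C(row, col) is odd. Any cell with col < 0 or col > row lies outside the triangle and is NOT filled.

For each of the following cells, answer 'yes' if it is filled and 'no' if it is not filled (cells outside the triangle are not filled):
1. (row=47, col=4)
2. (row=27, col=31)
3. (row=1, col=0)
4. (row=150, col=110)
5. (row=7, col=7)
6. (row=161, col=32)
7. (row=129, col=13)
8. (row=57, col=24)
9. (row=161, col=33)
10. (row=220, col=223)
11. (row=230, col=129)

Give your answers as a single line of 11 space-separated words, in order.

(47,4): row=0b101111, col=0b100, row AND col = 0b100 = 4; 4 == 4 -> filled
(27,31): col outside [0, 27] -> not filled
(1,0): row=0b1, col=0b0, row AND col = 0b0 = 0; 0 == 0 -> filled
(150,110): row=0b10010110, col=0b1101110, row AND col = 0b110 = 6; 6 != 110 -> empty
(7,7): row=0b111, col=0b111, row AND col = 0b111 = 7; 7 == 7 -> filled
(161,32): row=0b10100001, col=0b100000, row AND col = 0b100000 = 32; 32 == 32 -> filled
(129,13): row=0b10000001, col=0b1101, row AND col = 0b1 = 1; 1 != 13 -> empty
(57,24): row=0b111001, col=0b11000, row AND col = 0b11000 = 24; 24 == 24 -> filled
(161,33): row=0b10100001, col=0b100001, row AND col = 0b100001 = 33; 33 == 33 -> filled
(220,223): col outside [0, 220] -> not filled
(230,129): row=0b11100110, col=0b10000001, row AND col = 0b10000000 = 128; 128 != 129 -> empty

Answer: yes no yes no yes yes no yes yes no no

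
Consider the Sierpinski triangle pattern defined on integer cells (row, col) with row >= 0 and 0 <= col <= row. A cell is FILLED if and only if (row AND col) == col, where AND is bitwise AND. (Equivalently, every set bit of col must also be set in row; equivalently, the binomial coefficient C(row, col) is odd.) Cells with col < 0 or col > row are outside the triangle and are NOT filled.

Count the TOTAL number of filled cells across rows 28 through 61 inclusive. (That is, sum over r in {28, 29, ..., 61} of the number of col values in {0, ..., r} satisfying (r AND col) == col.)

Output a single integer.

Answer: 462

Derivation:
r28=11100 pc3: +8 =8
r29=11101 pc4: +16 =24
r30=11110 pc4: +16 =40
r31=11111 pc5: +32 =72
r32=100000 pc1: +2 =74
r33=100001 pc2: +4 =78
r34=100010 pc2: +4 =82
r35=100011 pc3: +8 =90
r36=100100 pc2: +4 =94
r37=100101 pc3: +8 =102
r38=100110 pc3: +8 =110
r39=100111 pc4: +16 =126
r40=101000 pc2: +4 =130
r41=101001 pc3: +8 =138
r42=101010 pc3: +8 =146
r43=101011 pc4: +16 =162
r44=101100 pc3: +8 =170
r45=101101 pc4: +16 =186
r46=101110 pc4: +16 =202
r47=101111 pc5: +32 =234
r48=110000 pc2: +4 =238
r49=110001 pc3: +8 =246
r50=110010 pc3: +8 =254
r51=110011 pc4: +16 =270
r52=110100 pc3: +8 =278
r53=110101 pc4: +16 =294
r54=110110 pc4: +16 =310
r55=110111 pc5: +32 =342
r56=111000 pc3: +8 =350
r57=111001 pc4: +16 =366
r58=111010 pc4: +16 =382
r59=111011 pc5: +32 =414
r60=111100 pc4: +16 =430
r61=111101 pc5: +32 =462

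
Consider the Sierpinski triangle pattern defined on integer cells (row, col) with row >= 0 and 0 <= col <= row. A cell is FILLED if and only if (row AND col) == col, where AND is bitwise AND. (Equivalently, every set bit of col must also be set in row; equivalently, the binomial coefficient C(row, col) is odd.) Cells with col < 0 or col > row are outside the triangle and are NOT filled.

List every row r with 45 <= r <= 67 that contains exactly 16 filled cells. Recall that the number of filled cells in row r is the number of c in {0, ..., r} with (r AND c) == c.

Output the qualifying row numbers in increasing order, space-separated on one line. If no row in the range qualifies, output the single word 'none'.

Row r has 2^popcount(r) filled cells, so we need popcount(r) = log2(16) = 4.
Scan r = 45..67 and keep those with exactly 4 one-bits:
r=45=101101 popcount=4 -> KEEP
r=46=101110 popcount=4 -> KEEP
r=47=101111 popcount=5 -> skip
r=48=110000 popcount=2 -> skip
r=49=110001 popcount=3 -> skip
r=50=110010 popcount=3 -> skip
r=51=110011 popcount=4 -> KEEP
r=52=110100 popcount=3 -> skip
r=53=110101 popcount=4 -> KEEP
r=54=110110 popcount=4 -> KEEP
r=55=110111 popcount=5 -> skip
r=56=111000 popcount=3 -> skip
r=57=111001 popcount=4 -> KEEP
r=58=111010 popcount=4 -> KEEP
r=59=111011 popcount=5 -> skip
r=60=111100 popcount=4 -> KEEP
r=61=111101 popcount=5 -> skip
r=62=111110 popcount=5 -> skip
r=63=111111 popcount=6 -> skip
r=64=1000000 popcount=1 -> skip
r=65=1000001 popcount=2 -> skip
r=66=1000010 popcount=2 -> skip
r=67=1000011 popcount=3 -> skip
Kept rows: 45 46 51 53 54 57 58 60

Answer: 45 46 51 53 54 57 58 60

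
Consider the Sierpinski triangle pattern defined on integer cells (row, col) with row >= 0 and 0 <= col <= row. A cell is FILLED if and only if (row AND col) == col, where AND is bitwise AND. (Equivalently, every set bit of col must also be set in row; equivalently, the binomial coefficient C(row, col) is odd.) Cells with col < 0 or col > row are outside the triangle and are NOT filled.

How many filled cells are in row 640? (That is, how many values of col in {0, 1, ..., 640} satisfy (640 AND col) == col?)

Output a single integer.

640 in binary = 1010000000
popcount(640) = number of 1-bits in 1010000000 = 2
A col c satisfies (640 AND c) == c iff every set bit of c is also set in 640; each of the 2 set bits of 640 can independently be on or off in c.
count = 2^2 = 4

Answer: 4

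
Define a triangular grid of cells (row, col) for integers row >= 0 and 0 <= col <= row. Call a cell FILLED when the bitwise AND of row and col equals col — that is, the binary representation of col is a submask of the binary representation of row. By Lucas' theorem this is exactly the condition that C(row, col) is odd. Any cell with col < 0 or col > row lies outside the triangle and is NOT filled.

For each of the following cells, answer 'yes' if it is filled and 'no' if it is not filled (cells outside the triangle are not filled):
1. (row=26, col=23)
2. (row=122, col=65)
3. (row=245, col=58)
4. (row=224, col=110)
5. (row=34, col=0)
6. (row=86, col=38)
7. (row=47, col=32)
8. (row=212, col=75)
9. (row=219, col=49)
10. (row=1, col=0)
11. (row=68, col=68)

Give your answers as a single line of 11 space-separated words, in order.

(26,23): row=0b11010, col=0b10111, row AND col = 0b10010 = 18; 18 != 23 -> empty
(122,65): row=0b1111010, col=0b1000001, row AND col = 0b1000000 = 64; 64 != 65 -> empty
(245,58): row=0b11110101, col=0b111010, row AND col = 0b110000 = 48; 48 != 58 -> empty
(224,110): row=0b11100000, col=0b1101110, row AND col = 0b1100000 = 96; 96 != 110 -> empty
(34,0): row=0b100010, col=0b0, row AND col = 0b0 = 0; 0 == 0 -> filled
(86,38): row=0b1010110, col=0b100110, row AND col = 0b110 = 6; 6 != 38 -> empty
(47,32): row=0b101111, col=0b100000, row AND col = 0b100000 = 32; 32 == 32 -> filled
(212,75): row=0b11010100, col=0b1001011, row AND col = 0b1000000 = 64; 64 != 75 -> empty
(219,49): row=0b11011011, col=0b110001, row AND col = 0b10001 = 17; 17 != 49 -> empty
(1,0): row=0b1, col=0b0, row AND col = 0b0 = 0; 0 == 0 -> filled
(68,68): row=0b1000100, col=0b1000100, row AND col = 0b1000100 = 68; 68 == 68 -> filled

Answer: no no no no yes no yes no no yes yes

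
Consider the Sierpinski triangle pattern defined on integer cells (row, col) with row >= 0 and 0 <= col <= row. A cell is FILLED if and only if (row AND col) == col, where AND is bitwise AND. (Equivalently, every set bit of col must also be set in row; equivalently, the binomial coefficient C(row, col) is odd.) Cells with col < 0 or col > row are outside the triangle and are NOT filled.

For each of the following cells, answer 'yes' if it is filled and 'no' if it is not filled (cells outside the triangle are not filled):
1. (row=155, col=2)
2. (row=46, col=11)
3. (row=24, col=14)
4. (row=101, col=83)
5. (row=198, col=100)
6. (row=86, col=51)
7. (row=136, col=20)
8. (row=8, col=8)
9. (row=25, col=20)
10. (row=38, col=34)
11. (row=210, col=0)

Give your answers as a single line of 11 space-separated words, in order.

(155,2): row=0b10011011, col=0b10, row AND col = 0b10 = 2; 2 == 2 -> filled
(46,11): row=0b101110, col=0b1011, row AND col = 0b1010 = 10; 10 != 11 -> empty
(24,14): row=0b11000, col=0b1110, row AND col = 0b1000 = 8; 8 != 14 -> empty
(101,83): row=0b1100101, col=0b1010011, row AND col = 0b1000001 = 65; 65 != 83 -> empty
(198,100): row=0b11000110, col=0b1100100, row AND col = 0b1000100 = 68; 68 != 100 -> empty
(86,51): row=0b1010110, col=0b110011, row AND col = 0b10010 = 18; 18 != 51 -> empty
(136,20): row=0b10001000, col=0b10100, row AND col = 0b0 = 0; 0 != 20 -> empty
(8,8): row=0b1000, col=0b1000, row AND col = 0b1000 = 8; 8 == 8 -> filled
(25,20): row=0b11001, col=0b10100, row AND col = 0b10000 = 16; 16 != 20 -> empty
(38,34): row=0b100110, col=0b100010, row AND col = 0b100010 = 34; 34 == 34 -> filled
(210,0): row=0b11010010, col=0b0, row AND col = 0b0 = 0; 0 == 0 -> filled

Answer: yes no no no no no no yes no yes yes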